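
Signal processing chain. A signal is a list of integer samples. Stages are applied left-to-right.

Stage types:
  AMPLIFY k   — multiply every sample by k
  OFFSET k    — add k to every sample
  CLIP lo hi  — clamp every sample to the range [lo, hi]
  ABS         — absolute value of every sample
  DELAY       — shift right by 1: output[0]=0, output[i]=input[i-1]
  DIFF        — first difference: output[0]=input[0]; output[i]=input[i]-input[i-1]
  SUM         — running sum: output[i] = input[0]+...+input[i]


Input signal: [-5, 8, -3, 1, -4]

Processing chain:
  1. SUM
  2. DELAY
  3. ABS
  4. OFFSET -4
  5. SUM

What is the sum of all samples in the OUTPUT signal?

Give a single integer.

Input: [-5, 8, -3, 1, -4]
Stage 1 (SUM): sum[0..0]=-5, sum[0..1]=3, sum[0..2]=0, sum[0..3]=1, sum[0..4]=-3 -> [-5, 3, 0, 1, -3]
Stage 2 (DELAY): [0, -5, 3, 0, 1] = [0, -5, 3, 0, 1] -> [0, -5, 3, 0, 1]
Stage 3 (ABS): |0|=0, |-5|=5, |3|=3, |0|=0, |1|=1 -> [0, 5, 3, 0, 1]
Stage 4 (OFFSET -4): 0+-4=-4, 5+-4=1, 3+-4=-1, 0+-4=-4, 1+-4=-3 -> [-4, 1, -1, -4, -3]
Stage 5 (SUM): sum[0..0]=-4, sum[0..1]=-3, sum[0..2]=-4, sum[0..3]=-8, sum[0..4]=-11 -> [-4, -3, -4, -8, -11]
Output sum: -30

Answer: -30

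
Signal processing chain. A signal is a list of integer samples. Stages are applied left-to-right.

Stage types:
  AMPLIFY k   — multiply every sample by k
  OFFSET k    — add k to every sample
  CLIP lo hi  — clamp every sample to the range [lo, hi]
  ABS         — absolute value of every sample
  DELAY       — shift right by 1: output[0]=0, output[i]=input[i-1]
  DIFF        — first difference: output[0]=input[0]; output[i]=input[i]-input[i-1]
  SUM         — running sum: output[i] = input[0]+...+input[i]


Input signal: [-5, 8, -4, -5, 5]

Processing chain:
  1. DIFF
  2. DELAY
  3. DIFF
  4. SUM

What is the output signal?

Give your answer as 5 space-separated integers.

Input: [-5, 8, -4, -5, 5]
Stage 1 (DIFF): s[0]=-5, 8--5=13, -4-8=-12, -5--4=-1, 5--5=10 -> [-5, 13, -12, -1, 10]
Stage 2 (DELAY): [0, -5, 13, -12, -1] = [0, -5, 13, -12, -1] -> [0, -5, 13, -12, -1]
Stage 3 (DIFF): s[0]=0, -5-0=-5, 13--5=18, -12-13=-25, -1--12=11 -> [0, -5, 18, -25, 11]
Stage 4 (SUM): sum[0..0]=0, sum[0..1]=-5, sum[0..2]=13, sum[0..3]=-12, sum[0..4]=-1 -> [0, -5, 13, -12, -1]

Answer: 0 -5 13 -12 -1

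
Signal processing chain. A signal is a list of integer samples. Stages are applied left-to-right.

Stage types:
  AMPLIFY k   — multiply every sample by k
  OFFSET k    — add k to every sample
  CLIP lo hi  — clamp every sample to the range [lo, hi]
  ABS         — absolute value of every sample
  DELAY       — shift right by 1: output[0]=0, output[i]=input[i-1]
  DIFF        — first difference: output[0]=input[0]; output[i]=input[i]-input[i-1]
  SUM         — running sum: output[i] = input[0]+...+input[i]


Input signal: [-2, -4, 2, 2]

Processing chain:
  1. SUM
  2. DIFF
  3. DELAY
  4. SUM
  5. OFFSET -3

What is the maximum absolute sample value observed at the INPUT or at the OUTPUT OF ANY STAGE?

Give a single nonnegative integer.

Input: [-2, -4, 2, 2] (max |s|=4)
Stage 1 (SUM): sum[0..0]=-2, sum[0..1]=-6, sum[0..2]=-4, sum[0..3]=-2 -> [-2, -6, -4, -2] (max |s|=6)
Stage 2 (DIFF): s[0]=-2, -6--2=-4, -4--6=2, -2--4=2 -> [-2, -4, 2, 2] (max |s|=4)
Stage 3 (DELAY): [0, -2, -4, 2] = [0, -2, -4, 2] -> [0, -2, -4, 2] (max |s|=4)
Stage 4 (SUM): sum[0..0]=0, sum[0..1]=-2, sum[0..2]=-6, sum[0..3]=-4 -> [0, -2, -6, -4] (max |s|=6)
Stage 5 (OFFSET -3): 0+-3=-3, -2+-3=-5, -6+-3=-9, -4+-3=-7 -> [-3, -5, -9, -7] (max |s|=9)
Overall max amplitude: 9

Answer: 9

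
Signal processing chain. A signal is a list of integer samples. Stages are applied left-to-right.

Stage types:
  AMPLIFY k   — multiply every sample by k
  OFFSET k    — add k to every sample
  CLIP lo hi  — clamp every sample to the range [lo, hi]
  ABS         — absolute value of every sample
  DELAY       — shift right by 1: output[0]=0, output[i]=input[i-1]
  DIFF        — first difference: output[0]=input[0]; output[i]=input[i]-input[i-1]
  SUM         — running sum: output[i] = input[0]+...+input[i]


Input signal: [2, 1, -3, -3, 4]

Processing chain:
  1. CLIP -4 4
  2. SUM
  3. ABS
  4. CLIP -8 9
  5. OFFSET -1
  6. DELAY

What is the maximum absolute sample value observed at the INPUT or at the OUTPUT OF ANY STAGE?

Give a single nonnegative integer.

Answer: 4

Derivation:
Input: [2, 1, -3, -3, 4] (max |s|=4)
Stage 1 (CLIP -4 4): clip(2,-4,4)=2, clip(1,-4,4)=1, clip(-3,-4,4)=-3, clip(-3,-4,4)=-3, clip(4,-4,4)=4 -> [2, 1, -3, -3, 4] (max |s|=4)
Stage 2 (SUM): sum[0..0]=2, sum[0..1]=3, sum[0..2]=0, sum[0..3]=-3, sum[0..4]=1 -> [2, 3, 0, -3, 1] (max |s|=3)
Stage 3 (ABS): |2|=2, |3|=3, |0|=0, |-3|=3, |1|=1 -> [2, 3, 0, 3, 1] (max |s|=3)
Stage 4 (CLIP -8 9): clip(2,-8,9)=2, clip(3,-8,9)=3, clip(0,-8,9)=0, clip(3,-8,9)=3, clip(1,-8,9)=1 -> [2, 3, 0, 3, 1] (max |s|=3)
Stage 5 (OFFSET -1): 2+-1=1, 3+-1=2, 0+-1=-1, 3+-1=2, 1+-1=0 -> [1, 2, -1, 2, 0] (max |s|=2)
Stage 6 (DELAY): [0, 1, 2, -1, 2] = [0, 1, 2, -1, 2] -> [0, 1, 2, -1, 2] (max |s|=2)
Overall max amplitude: 4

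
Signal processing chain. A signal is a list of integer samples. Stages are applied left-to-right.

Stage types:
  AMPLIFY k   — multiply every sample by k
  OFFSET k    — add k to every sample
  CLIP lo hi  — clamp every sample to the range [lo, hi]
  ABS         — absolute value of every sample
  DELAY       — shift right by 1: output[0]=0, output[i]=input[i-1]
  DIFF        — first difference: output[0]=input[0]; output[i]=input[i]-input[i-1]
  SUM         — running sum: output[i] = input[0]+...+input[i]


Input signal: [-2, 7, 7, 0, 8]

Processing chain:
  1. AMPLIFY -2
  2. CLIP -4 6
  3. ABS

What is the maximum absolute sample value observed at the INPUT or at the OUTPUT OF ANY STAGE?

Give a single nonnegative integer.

Answer: 16

Derivation:
Input: [-2, 7, 7, 0, 8] (max |s|=8)
Stage 1 (AMPLIFY -2): -2*-2=4, 7*-2=-14, 7*-2=-14, 0*-2=0, 8*-2=-16 -> [4, -14, -14, 0, -16] (max |s|=16)
Stage 2 (CLIP -4 6): clip(4,-4,6)=4, clip(-14,-4,6)=-4, clip(-14,-4,6)=-4, clip(0,-4,6)=0, clip(-16,-4,6)=-4 -> [4, -4, -4, 0, -4] (max |s|=4)
Stage 3 (ABS): |4|=4, |-4|=4, |-4|=4, |0|=0, |-4|=4 -> [4, 4, 4, 0, 4] (max |s|=4)
Overall max amplitude: 16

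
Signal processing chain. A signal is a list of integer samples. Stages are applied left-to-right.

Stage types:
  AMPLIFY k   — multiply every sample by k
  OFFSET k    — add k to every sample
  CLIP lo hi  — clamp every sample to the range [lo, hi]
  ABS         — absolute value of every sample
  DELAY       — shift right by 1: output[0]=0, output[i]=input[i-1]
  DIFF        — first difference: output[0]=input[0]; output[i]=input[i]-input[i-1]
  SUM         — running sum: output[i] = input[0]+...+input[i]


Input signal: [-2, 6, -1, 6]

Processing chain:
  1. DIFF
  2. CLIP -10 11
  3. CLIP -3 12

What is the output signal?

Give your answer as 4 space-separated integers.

Input: [-2, 6, -1, 6]
Stage 1 (DIFF): s[0]=-2, 6--2=8, -1-6=-7, 6--1=7 -> [-2, 8, -7, 7]
Stage 2 (CLIP -10 11): clip(-2,-10,11)=-2, clip(8,-10,11)=8, clip(-7,-10,11)=-7, clip(7,-10,11)=7 -> [-2, 8, -7, 7]
Stage 3 (CLIP -3 12): clip(-2,-3,12)=-2, clip(8,-3,12)=8, clip(-7,-3,12)=-3, clip(7,-3,12)=7 -> [-2, 8, -3, 7]

Answer: -2 8 -3 7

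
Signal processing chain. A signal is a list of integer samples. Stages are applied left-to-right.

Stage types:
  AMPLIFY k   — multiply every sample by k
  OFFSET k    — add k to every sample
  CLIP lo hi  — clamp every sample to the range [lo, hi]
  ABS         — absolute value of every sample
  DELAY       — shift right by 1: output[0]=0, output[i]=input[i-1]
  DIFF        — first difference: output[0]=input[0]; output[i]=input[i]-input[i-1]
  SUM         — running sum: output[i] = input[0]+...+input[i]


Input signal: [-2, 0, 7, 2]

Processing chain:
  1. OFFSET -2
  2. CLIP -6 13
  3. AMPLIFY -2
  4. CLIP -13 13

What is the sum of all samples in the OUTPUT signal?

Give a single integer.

Answer: 2

Derivation:
Input: [-2, 0, 7, 2]
Stage 1 (OFFSET -2): -2+-2=-4, 0+-2=-2, 7+-2=5, 2+-2=0 -> [-4, -2, 5, 0]
Stage 2 (CLIP -6 13): clip(-4,-6,13)=-4, clip(-2,-6,13)=-2, clip(5,-6,13)=5, clip(0,-6,13)=0 -> [-4, -2, 5, 0]
Stage 3 (AMPLIFY -2): -4*-2=8, -2*-2=4, 5*-2=-10, 0*-2=0 -> [8, 4, -10, 0]
Stage 4 (CLIP -13 13): clip(8,-13,13)=8, clip(4,-13,13)=4, clip(-10,-13,13)=-10, clip(0,-13,13)=0 -> [8, 4, -10, 0]
Output sum: 2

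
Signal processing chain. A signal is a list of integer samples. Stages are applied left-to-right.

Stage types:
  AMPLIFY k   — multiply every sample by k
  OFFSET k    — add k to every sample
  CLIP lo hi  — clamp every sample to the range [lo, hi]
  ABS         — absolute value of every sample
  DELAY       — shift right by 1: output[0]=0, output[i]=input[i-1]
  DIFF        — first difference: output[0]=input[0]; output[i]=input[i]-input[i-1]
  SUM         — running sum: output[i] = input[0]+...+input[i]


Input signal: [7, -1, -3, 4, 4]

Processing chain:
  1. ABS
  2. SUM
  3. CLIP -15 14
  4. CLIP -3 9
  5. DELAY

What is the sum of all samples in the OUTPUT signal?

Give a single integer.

Answer: 33

Derivation:
Input: [7, -1, -3, 4, 4]
Stage 1 (ABS): |7|=7, |-1|=1, |-3|=3, |4|=4, |4|=4 -> [7, 1, 3, 4, 4]
Stage 2 (SUM): sum[0..0]=7, sum[0..1]=8, sum[0..2]=11, sum[0..3]=15, sum[0..4]=19 -> [7, 8, 11, 15, 19]
Stage 3 (CLIP -15 14): clip(7,-15,14)=7, clip(8,-15,14)=8, clip(11,-15,14)=11, clip(15,-15,14)=14, clip(19,-15,14)=14 -> [7, 8, 11, 14, 14]
Stage 4 (CLIP -3 9): clip(7,-3,9)=7, clip(8,-3,9)=8, clip(11,-3,9)=9, clip(14,-3,9)=9, clip(14,-3,9)=9 -> [7, 8, 9, 9, 9]
Stage 5 (DELAY): [0, 7, 8, 9, 9] = [0, 7, 8, 9, 9] -> [0, 7, 8, 9, 9]
Output sum: 33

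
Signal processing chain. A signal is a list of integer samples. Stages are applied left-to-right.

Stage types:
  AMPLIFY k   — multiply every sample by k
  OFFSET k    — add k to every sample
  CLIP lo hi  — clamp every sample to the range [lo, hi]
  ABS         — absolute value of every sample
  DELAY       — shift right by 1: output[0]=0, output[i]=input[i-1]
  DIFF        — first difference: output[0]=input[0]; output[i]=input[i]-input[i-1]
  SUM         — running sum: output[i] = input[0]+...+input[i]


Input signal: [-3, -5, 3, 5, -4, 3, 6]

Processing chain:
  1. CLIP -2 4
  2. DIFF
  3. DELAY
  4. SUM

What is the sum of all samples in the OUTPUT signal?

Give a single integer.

Answer: 4

Derivation:
Input: [-3, -5, 3, 5, -4, 3, 6]
Stage 1 (CLIP -2 4): clip(-3,-2,4)=-2, clip(-5,-2,4)=-2, clip(3,-2,4)=3, clip(5,-2,4)=4, clip(-4,-2,4)=-2, clip(3,-2,4)=3, clip(6,-2,4)=4 -> [-2, -2, 3, 4, -2, 3, 4]
Stage 2 (DIFF): s[0]=-2, -2--2=0, 3--2=5, 4-3=1, -2-4=-6, 3--2=5, 4-3=1 -> [-2, 0, 5, 1, -6, 5, 1]
Stage 3 (DELAY): [0, -2, 0, 5, 1, -6, 5] = [0, -2, 0, 5, 1, -6, 5] -> [0, -2, 0, 5, 1, -6, 5]
Stage 4 (SUM): sum[0..0]=0, sum[0..1]=-2, sum[0..2]=-2, sum[0..3]=3, sum[0..4]=4, sum[0..5]=-2, sum[0..6]=3 -> [0, -2, -2, 3, 4, -2, 3]
Output sum: 4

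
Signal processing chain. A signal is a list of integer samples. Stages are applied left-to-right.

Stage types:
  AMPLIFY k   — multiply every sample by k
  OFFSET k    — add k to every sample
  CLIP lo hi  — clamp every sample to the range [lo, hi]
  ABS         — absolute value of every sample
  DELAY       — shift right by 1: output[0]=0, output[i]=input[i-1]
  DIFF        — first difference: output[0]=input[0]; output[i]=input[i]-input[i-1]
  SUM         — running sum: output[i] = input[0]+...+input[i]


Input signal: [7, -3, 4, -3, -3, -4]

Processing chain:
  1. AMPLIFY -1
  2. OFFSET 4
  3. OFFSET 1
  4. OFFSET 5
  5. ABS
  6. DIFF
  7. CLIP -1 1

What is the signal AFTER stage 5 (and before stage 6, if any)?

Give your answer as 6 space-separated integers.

Input: [7, -3, 4, -3, -3, -4]
Stage 1 (AMPLIFY -1): 7*-1=-7, -3*-1=3, 4*-1=-4, -3*-1=3, -3*-1=3, -4*-1=4 -> [-7, 3, -4, 3, 3, 4]
Stage 2 (OFFSET 4): -7+4=-3, 3+4=7, -4+4=0, 3+4=7, 3+4=7, 4+4=8 -> [-3, 7, 0, 7, 7, 8]
Stage 3 (OFFSET 1): -3+1=-2, 7+1=8, 0+1=1, 7+1=8, 7+1=8, 8+1=9 -> [-2, 8, 1, 8, 8, 9]
Stage 4 (OFFSET 5): -2+5=3, 8+5=13, 1+5=6, 8+5=13, 8+5=13, 9+5=14 -> [3, 13, 6, 13, 13, 14]
Stage 5 (ABS): |3|=3, |13|=13, |6|=6, |13|=13, |13|=13, |14|=14 -> [3, 13, 6, 13, 13, 14]

Answer: 3 13 6 13 13 14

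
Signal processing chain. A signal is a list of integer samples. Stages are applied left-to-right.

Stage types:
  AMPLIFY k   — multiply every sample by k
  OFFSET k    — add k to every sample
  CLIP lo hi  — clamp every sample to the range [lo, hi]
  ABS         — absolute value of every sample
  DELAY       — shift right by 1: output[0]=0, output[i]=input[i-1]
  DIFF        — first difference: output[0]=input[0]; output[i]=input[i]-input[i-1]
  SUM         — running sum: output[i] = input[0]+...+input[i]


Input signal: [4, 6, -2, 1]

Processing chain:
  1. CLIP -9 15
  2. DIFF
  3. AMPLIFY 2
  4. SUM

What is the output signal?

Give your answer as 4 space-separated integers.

Input: [4, 6, -2, 1]
Stage 1 (CLIP -9 15): clip(4,-9,15)=4, clip(6,-9,15)=6, clip(-2,-9,15)=-2, clip(1,-9,15)=1 -> [4, 6, -2, 1]
Stage 2 (DIFF): s[0]=4, 6-4=2, -2-6=-8, 1--2=3 -> [4, 2, -8, 3]
Stage 3 (AMPLIFY 2): 4*2=8, 2*2=4, -8*2=-16, 3*2=6 -> [8, 4, -16, 6]
Stage 4 (SUM): sum[0..0]=8, sum[0..1]=12, sum[0..2]=-4, sum[0..3]=2 -> [8, 12, -4, 2]

Answer: 8 12 -4 2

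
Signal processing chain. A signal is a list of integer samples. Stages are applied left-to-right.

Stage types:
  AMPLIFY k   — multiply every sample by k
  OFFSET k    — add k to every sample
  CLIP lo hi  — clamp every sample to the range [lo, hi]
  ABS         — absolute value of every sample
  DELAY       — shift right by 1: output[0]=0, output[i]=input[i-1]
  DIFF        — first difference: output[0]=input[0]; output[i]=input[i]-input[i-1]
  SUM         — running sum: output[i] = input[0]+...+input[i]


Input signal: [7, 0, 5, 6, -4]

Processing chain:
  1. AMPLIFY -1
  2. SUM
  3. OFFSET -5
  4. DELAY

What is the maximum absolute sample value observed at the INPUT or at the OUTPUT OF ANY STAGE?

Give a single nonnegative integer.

Input: [7, 0, 5, 6, -4] (max |s|=7)
Stage 1 (AMPLIFY -1): 7*-1=-7, 0*-1=0, 5*-1=-5, 6*-1=-6, -4*-1=4 -> [-7, 0, -5, -6, 4] (max |s|=7)
Stage 2 (SUM): sum[0..0]=-7, sum[0..1]=-7, sum[0..2]=-12, sum[0..3]=-18, sum[0..4]=-14 -> [-7, -7, -12, -18, -14] (max |s|=18)
Stage 3 (OFFSET -5): -7+-5=-12, -7+-5=-12, -12+-5=-17, -18+-5=-23, -14+-5=-19 -> [-12, -12, -17, -23, -19] (max |s|=23)
Stage 4 (DELAY): [0, -12, -12, -17, -23] = [0, -12, -12, -17, -23] -> [0, -12, -12, -17, -23] (max |s|=23)
Overall max amplitude: 23

Answer: 23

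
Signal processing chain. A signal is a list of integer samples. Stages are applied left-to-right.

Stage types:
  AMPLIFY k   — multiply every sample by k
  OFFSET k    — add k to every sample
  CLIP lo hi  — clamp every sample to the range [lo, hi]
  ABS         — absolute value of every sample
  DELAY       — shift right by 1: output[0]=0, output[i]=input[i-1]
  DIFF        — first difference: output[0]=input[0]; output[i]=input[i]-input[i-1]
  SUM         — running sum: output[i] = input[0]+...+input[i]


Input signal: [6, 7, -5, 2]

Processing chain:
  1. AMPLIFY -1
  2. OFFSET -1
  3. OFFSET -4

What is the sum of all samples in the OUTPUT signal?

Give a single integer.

Input: [6, 7, -5, 2]
Stage 1 (AMPLIFY -1): 6*-1=-6, 7*-1=-7, -5*-1=5, 2*-1=-2 -> [-6, -7, 5, -2]
Stage 2 (OFFSET -1): -6+-1=-7, -7+-1=-8, 5+-1=4, -2+-1=-3 -> [-7, -8, 4, -3]
Stage 3 (OFFSET -4): -7+-4=-11, -8+-4=-12, 4+-4=0, -3+-4=-7 -> [-11, -12, 0, -7]
Output sum: -30

Answer: -30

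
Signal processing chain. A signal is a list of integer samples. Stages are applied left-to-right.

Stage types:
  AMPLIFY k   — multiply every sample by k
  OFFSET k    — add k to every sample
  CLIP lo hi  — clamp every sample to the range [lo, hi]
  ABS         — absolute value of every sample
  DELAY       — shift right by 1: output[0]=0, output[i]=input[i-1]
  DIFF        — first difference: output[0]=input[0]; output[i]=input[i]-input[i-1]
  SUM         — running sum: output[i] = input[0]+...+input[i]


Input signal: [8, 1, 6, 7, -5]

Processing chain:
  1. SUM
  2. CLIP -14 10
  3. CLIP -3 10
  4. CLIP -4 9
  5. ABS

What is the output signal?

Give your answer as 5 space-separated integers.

Input: [8, 1, 6, 7, -5]
Stage 1 (SUM): sum[0..0]=8, sum[0..1]=9, sum[0..2]=15, sum[0..3]=22, sum[0..4]=17 -> [8, 9, 15, 22, 17]
Stage 2 (CLIP -14 10): clip(8,-14,10)=8, clip(9,-14,10)=9, clip(15,-14,10)=10, clip(22,-14,10)=10, clip(17,-14,10)=10 -> [8, 9, 10, 10, 10]
Stage 3 (CLIP -3 10): clip(8,-3,10)=8, clip(9,-3,10)=9, clip(10,-3,10)=10, clip(10,-3,10)=10, clip(10,-3,10)=10 -> [8, 9, 10, 10, 10]
Stage 4 (CLIP -4 9): clip(8,-4,9)=8, clip(9,-4,9)=9, clip(10,-4,9)=9, clip(10,-4,9)=9, clip(10,-4,9)=9 -> [8, 9, 9, 9, 9]
Stage 5 (ABS): |8|=8, |9|=9, |9|=9, |9|=9, |9|=9 -> [8, 9, 9, 9, 9]

Answer: 8 9 9 9 9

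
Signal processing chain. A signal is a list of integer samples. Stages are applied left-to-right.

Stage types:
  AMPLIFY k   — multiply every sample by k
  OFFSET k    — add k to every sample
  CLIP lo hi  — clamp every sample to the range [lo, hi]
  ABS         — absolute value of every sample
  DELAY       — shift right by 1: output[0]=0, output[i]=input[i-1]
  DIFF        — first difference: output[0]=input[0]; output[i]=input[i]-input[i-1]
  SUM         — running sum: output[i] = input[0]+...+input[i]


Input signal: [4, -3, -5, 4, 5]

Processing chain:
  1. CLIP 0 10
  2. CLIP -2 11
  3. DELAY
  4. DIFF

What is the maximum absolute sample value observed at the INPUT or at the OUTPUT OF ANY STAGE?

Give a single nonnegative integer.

Input: [4, -3, -5, 4, 5] (max |s|=5)
Stage 1 (CLIP 0 10): clip(4,0,10)=4, clip(-3,0,10)=0, clip(-5,0,10)=0, clip(4,0,10)=4, clip(5,0,10)=5 -> [4, 0, 0, 4, 5] (max |s|=5)
Stage 2 (CLIP -2 11): clip(4,-2,11)=4, clip(0,-2,11)=0, clip(0,-2,11)=0, clip(4,-2,11)=4, clip(5,-2,11)=5 -> [4, 0, 0, 4, 5] (max |s|=5)
Stage 3 (DELAY): [0, 4, 0, 0, 4] = [0, 4, 0, 0, 4] -> [0, 4, 0, 0, 4] (max |s|=4)
Stage 4 (DIFF): s[0]=0, 4-0=4, 0-4=-4, 0-0=0, 4-0=4 -> [0, 4, -4, 0, 4] (max |s|=4)
Overall max amplitude: 5

Answer: 5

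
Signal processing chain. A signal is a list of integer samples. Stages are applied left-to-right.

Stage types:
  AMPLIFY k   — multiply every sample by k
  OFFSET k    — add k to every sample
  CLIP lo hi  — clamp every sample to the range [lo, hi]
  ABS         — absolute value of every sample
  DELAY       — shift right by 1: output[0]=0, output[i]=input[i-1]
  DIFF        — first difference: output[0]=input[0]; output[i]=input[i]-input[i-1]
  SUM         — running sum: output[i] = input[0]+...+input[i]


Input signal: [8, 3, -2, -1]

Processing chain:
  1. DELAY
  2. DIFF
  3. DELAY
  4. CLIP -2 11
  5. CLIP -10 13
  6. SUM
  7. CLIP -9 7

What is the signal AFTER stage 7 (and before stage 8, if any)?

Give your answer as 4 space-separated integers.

Answer: 0 0 7 6

Derivation:
Input: [8, 3, -2, -1]
Stage 1 (DELAY): [0, 8, 3, -2] = [0, 8, 3, -2] -> [0, 8, 3, -2]
Stage 2 (DIFF): s[0]=0, 8-0=8, 3-8=-5, -2-3=-5 -> [0, 8, -5, -5]
Stage 3 (DELAY): [0, 0, 8, -5] = [0, 0, 8, -5] -> [0, 0, 8, -5]
Stage 4 (CLIP -2 11): clip(0,-2,11)=0, clip(0,-2,11)=0, clip(8,-2,11)=8, clip(-5,-2,11)=-2 -> [0, 0, 8, -2]
Stage 5 (CLIP -10 13): clip(0,-10,13)=0, clip(0,-10,13)=0, clip(8,-10,13)=8, clip(-2,-10,13)=-2 -> [0, 0, 8, -2]
Stage 6 (SUM): sum[0..0]=0, sum[0..1]=0, sum[0..2]=8, sum[0..3]=6 -> [0, 0, 8, 6]
Stage 7 (CLIP -9 7): clip(0,-9,7)=0, clip(0,-9,7)=0, clip(8,-9,7)=7, clip(6,-9,7)=6 -> [0, 0, 7, 6]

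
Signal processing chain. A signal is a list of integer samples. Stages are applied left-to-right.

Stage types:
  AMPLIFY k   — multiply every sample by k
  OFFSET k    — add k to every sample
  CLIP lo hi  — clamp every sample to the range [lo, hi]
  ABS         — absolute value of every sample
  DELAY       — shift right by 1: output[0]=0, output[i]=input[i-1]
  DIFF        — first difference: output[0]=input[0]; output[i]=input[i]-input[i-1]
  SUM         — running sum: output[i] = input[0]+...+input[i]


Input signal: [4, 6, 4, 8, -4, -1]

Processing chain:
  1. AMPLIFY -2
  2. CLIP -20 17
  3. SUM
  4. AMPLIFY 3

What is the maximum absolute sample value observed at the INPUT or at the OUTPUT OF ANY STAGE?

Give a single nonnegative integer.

Input: [4, 6, 4, 8, -4, -1] (max |s|=8)
Stage 1 (AMPLIFY -2): 4*-2=-8, 6*-2=-12, 4*-2=-8, 8*-2=-16, -4*-2=8, -1*-2=2 -> [-8, -12, -8, -16, 8, 2] (max |s|=16)
Stage 2 (CLIP -20 17): clip(-8,-20,17)=-8, clip(-12,-20,17)=-12, clip(-8,-20,17)=-8, clip(-16,-20,17)=-16, clip(8,-20,17)=8, clip(2,-20,17)=2 -> [-8, -12, -8, -16, 8, 2] (max |s|=16)
Stage 3 (SUM): sum[0..0]=-8, sum[0..1]=-20, sum[0..2]=-28, sum[0..3]=-44, sum[0..4]=-36, sum[0..5]=-34 -> [-8, -20, -28, -44, -36, -34] (max |s|=44)
Stage 4 (AMPLIFY 3): -8*3=-24, -20*3=-60, -28*3=-84, -44*3=-132, -36*3=-108, -34*3=-102 -> [-24, -60, -84, -132, -108, -102] (max |s|=132)
Overall max amplitude: 132

Answer: 132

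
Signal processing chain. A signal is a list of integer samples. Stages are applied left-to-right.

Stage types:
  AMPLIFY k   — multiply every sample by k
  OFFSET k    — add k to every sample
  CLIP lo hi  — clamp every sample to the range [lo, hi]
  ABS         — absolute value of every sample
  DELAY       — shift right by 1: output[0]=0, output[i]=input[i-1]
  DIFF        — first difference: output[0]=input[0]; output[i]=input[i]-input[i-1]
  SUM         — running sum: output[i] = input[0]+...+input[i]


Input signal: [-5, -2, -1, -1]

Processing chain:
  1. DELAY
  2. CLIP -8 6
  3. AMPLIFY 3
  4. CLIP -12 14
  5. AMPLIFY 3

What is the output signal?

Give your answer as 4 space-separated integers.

Input: [-5, -2, -1, -1]
Stage 1 (DELAY): [0, -5, -2, -1] = [0, -5, -2, -1] -> [0, -5, -2, -1]
Stage 2 (CLIP -8 6): clip(0,-8,6)=0, clip(-5,-8,6)=-5, clip(-2,-8,6)=-2, clip(-1,-8,6)=-1 -> [0, -5, -2, -1]
Stage 3 (AMPLIFY 3): 0*3=0, -5*3=-15, -2*3=-6, -1*3=-3 -> [0, -15, -6, -3]
Stage 4 (CLIP -12 14): clip(0,-12,14)=0, clip(-15,-12,14)=-12, clip(-6,-12,14)=-6, clip(-3,-12,14)=-3 -> [0, -12, -6, -3]
Stage 5 (AMPLIFY 3): 0*3=0, -12*3=-36, -6*3=-18, -3*3=-9 -> [0, -36, -18, -9]

Answer: 0 -36 -18 -9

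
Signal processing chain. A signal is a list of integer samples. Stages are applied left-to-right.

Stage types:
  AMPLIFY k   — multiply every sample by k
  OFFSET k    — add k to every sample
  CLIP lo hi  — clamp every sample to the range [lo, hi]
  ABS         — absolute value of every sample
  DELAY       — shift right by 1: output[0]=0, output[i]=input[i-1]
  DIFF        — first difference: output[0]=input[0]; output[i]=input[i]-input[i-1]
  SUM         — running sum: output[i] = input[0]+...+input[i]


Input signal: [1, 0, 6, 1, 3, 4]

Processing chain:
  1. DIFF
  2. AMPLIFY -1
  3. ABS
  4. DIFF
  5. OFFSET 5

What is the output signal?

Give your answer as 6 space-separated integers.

Input: [1, 0, 6, 1, 3, 4]
Stage 1 (DIFF): s[0]=1, 0-1=-1, 6-0=6, 1-6=-5, 3-1=2, 4-3=1 -> [1, -1, 6, -5, 2, 1]
Stage 2 (AMPLIFY -1): 1*-1=-1, -1*-1=1, 6*-1=-6, -5*-1=5, 2*-1=-2, 1*-1=-1 -> [-1, 1, -6, 5, -2, -1]
Stage 3 (ABS): |-1|=1, |1|=1, |-6|=6, |5|=5, |-2|=2, |-1|=1 -> [1, 1, 6, 5, 2, 1]
Stage 4 (DIFF): s[0]=1, 1-1=0, 6-1=5, 5-6=-1, 2-5=-3, 1-2=-1 -> [1, 0, 5, -1, -3, -1]
Stage 5 (OFFSET 5): 1+5=6, 0+5=5, 5+5=10, -1+5=4, -3+5=2, -1+5=4 -> [6, 5, 10, 4, 2, 4]

Answer: 6 5 10 4 2 4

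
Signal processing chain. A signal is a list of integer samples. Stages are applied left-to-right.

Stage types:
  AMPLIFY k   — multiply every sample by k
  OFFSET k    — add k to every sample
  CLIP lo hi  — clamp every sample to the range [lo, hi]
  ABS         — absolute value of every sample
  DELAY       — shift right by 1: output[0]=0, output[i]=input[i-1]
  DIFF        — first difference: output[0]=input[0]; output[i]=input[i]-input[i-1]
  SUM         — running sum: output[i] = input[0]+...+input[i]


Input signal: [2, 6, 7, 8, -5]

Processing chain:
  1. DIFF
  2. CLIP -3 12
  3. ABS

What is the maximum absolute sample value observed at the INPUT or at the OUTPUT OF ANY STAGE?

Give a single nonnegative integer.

Answer: 13

Derivation:
Input: [2, 6, 7, 8, -5] (max |s|=8)
Stage 1 (DIFF): s[0]=2, 6-2=4, 7-6=1, 8-7=1, -5-8=-13 -> [2, 4, 1, 1, -13] (max |s|=13)
Stage 2 (CLIP -3 12): clip(2,-3,12)=2, clip(4,-3,12)=4, clip(1,-3,12)=1, clip(1,-3,12)=1, clip(-13,-3,12)=-3 -> [2, 4, 1, 1, -3] (max |s|=4)
Stage 3 (ABS): |2|=2, |4|=4, |1|=1, |1|=1, |-3|=3 -> [2, 4, 1, 1, 3] (max |s|=4)
Overall max amplitude: 13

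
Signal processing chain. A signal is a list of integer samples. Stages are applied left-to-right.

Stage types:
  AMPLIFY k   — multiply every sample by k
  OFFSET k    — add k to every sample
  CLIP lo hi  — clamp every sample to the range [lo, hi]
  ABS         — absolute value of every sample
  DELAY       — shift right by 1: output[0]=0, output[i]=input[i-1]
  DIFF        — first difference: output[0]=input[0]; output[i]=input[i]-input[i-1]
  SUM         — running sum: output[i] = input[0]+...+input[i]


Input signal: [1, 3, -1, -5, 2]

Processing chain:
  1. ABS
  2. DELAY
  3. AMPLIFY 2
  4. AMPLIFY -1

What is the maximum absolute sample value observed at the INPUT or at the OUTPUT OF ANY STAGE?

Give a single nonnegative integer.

Answer: 10

Derivation:
Input: [1, 3, -1, -5, 2] (max |s|=5)
Stage 1 (ABS): |1|=1, |3|=3, |-1|=1, |-5|=5, |2|=2 -> [1, 3, 1, 5, 2] (max |s|=5)
Stage 2 (DELAY): [0, 1, 3, 1, 5] = [0, 1, 3, 1, 5] -> [0, 1, 3, 1, 5] (max |s|=5)
Stage 3 (AMPLIFY 2): 0*2=0, 1*2=2, 3*2=6, 1*2=2, 5*2=10 -> [0, 2, 6, 2, 10] (max |s|=10)
Stage 4 (AMPLIFY -1): 0*-1=0, 2*-1=-2, 6*-1=-6, 2*-1=-2, 10*-1=-10 -> [0, -2, -6, -2, -10] (max |s|=10)
Overall max amplitude: 10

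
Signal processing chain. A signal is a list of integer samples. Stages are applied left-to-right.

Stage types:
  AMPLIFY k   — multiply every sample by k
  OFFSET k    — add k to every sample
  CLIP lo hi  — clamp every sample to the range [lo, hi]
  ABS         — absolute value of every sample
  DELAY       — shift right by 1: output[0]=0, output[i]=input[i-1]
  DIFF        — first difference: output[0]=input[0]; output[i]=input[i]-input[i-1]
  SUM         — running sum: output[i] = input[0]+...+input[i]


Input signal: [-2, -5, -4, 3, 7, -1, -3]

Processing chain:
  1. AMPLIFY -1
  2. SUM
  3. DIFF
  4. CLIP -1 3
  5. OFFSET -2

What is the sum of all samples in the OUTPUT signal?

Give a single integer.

Input: [-2, -5, -4, 3, 7, -1, -3]
Stage 1 (AMPLIFY -1): -2*-1=2, -5*-1=5, -4*-1=4, 3*-1=-3, 7*-1=-7, -1*-1=1, -3*-1=3 -> [2, 5, 4, -3, -7, 1, 3]
Stage 2 (SUM): sum[0..0]=2, sum[0..1]=7, sum[0..2]=11, sum[0..3]=8, sum[0..4]=1, sum[0..5]=2, sum[0..6]=5 -> [2, 7, 11, 8, 1, 2, 5]
Stage 3 (DIFF): s[0]=2, 7-2=5, 11-7=4, 8-11=-3, 1-8=-7, 2-1=1, 5-2=3 -> [2, 5, 4, -3, -7, 1, 3]
Stage 4 (CLIP -1 3): clip(2,-1,3)=2, clip(5,-1,3)=3, clip(4,-1,3)=3, clip(-3,-1,3)=-1, clip(-7,-1,3)=-1, clip(1,-1,3)=1, clip(3,-1,3)=3 -> [2, 3, 3, -1, -1, 1, 3]
Stage 5 (OFFSET -2): 2+-2=0, 3+-2=1, 3+-2=1, -1+-2=-3, -1+-2=-3, 1+-2=-1, 3+-2=1 -> [0, 1, 1, -3, -3, -1, 1]
Output sum: -4

Answer: -4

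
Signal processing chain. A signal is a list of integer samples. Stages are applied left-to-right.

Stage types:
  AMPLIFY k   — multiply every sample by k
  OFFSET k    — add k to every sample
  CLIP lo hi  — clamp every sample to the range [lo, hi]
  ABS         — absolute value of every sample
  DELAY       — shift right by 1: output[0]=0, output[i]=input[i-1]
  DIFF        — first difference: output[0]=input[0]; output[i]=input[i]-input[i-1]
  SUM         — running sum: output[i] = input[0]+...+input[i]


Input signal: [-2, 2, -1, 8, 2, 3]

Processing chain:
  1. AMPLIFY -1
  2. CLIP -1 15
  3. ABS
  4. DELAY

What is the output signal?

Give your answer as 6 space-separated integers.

Input: [-2, 2, -1, 8, 2, 3]
Stage 1 (AMPLIFY -1): -2*-1=2, 2*-1=-2, -1*-1=1, 8*-1=-8, 2*-1=-2, 3*-1=-3 -> [2, -2, 1, -8, -2, -3]
Stage 2 (CLIP -1 15): clip(2,-1,15)=2, clip(-2,-1,15)=-1, clip(1,-1,15)=1, clip(-8,-1,15)=-1, clip(-2,-1,15)=-1, clip(-3,-1,15)=-1 -> [2, -1, 1, -1, -1, -1]
Stage 3 (ABS): |2|=2, |-1|=1, |1|=1, |-1|=1, |-1|=1, |-1|=1 -> [2, 1, 1, 1, 1, 1]
Stage 4 (DELAY): [0, 2, 1, 1, 1, 1] = [0, 2, 1, 1, 1, 1] -> [0, 2, 1, 1, 1, 1]

Answer: 0 2 1 1 1 1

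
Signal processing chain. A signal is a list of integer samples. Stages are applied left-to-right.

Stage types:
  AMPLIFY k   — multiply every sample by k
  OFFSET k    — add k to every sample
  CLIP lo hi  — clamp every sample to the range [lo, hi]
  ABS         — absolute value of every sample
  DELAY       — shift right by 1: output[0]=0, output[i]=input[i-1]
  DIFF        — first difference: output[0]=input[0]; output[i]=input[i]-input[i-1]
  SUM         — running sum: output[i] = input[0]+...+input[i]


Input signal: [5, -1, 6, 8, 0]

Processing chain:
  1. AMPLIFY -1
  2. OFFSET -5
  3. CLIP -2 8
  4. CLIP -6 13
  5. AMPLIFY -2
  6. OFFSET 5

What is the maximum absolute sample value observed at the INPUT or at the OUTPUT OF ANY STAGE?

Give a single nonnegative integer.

Answer: 13

Derivation:
Input: [5, -1, 6, 8, 0] (max |s|=8)
Stage 1 (AMPLIFY -1): 5*-1=-5, -1*-1=1, 6*-1=-6, 8*-1=-8, 0*-1=0 -> [-5, 1, -6, -8, 0] (max |s|=8)
Stage 2 (OFFSET -5): -5+-5=-10, 1+-5=-4, -6+-5=-11, -8+-5=-13, 0+-5=-5 -> [-10, -4, -11, -13, -5] (max |s|=13)
Stage 3 (CLIP -2 8): clip(-10,-2,8)=-2, clip(-4,-2,8)=-2, clip(-11,-2,8)=-2, clip(-13,-2,8)=-2, clip(-5,-2,8)=-2 -> [-2, -2, -2, -2, -2] (max |s|=2)
Stage 4 (CLIP -6 13): clip(-2,-6,13)=-2, clip(-2,-6,13)=-2, clip(-2,-6,13)=-2, clip(-2,-6,13)=-2, clip(-2,-6,13)=-2 -> [-2, -2, -2, -2, -2] (max |s|=2)
Stage 5 (AMPLIFY -2): -2*-2=4, -2*-2=4, -2*-2=4, -2*-2=4, -2*-2=4 -> [4, 4, 4, 4, 4] (max |s|=4)
Stage 6 (OFFSET 5): 4+5=9, 4+5=9, 4+5=9, 4+5=9, 4+5=9 -> [9, 9, 9, 9, 9] (max |s|=9)
Overall max amplitude: 13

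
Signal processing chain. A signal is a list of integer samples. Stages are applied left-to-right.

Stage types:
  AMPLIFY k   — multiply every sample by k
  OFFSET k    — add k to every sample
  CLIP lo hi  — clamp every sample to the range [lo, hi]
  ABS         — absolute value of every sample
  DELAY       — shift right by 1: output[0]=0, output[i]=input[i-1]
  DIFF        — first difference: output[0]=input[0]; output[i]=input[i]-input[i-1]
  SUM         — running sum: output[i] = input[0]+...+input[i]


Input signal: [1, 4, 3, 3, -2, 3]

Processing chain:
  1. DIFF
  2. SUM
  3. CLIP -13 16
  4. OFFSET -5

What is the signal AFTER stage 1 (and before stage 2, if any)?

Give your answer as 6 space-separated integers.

Answer: 1 3 -1 0 -5 5

Derivation:
Input: [1, 4, 3, 3, -2, 3]
Stage 1 (DIFF): s[0]=1, 4-1=3, 3-4=-1, 3-3=0, -2-3=-5, 3--2=5 -> [1, 3, -1, 0, -5, 5]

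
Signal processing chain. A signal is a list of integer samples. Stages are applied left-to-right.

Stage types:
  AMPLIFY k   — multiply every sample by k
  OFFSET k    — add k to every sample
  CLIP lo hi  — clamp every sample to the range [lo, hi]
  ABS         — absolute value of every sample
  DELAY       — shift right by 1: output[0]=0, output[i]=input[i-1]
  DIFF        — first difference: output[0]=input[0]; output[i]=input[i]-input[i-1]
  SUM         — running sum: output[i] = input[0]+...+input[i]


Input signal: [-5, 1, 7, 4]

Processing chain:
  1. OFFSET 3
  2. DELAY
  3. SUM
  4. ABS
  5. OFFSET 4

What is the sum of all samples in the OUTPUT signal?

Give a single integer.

Answer: 32

Derivation:
Input: [-5, 1, 7, 4]
Stage 1 (OFFSET 3): -5+3=-2, 1+3=4, 7+3=10, 4+3=7 -> [-2, 4, 10, 7]
Stage 2 (DELAY): [0, -2, 4, 10] = [0, -2, 4, 10] -> [0, -2, 4, 10]
Stage 3 (SUM): sum[0..0]=0, sum[0..1]=-2, sum[0..2]=2, sum[0..3]=12 -> [0, -2, 2, 12]
Stage 4 (ABS): |0|=0, |-2|=2, |2|=2, |12|=12 -> [0, 2, 2, 12]
Stage 5 (OFFSET 4): 0+4=4, 2+4=6, 2+4=6, 12+4=16 -> [4, 6, 6, 16]
Output sum: 32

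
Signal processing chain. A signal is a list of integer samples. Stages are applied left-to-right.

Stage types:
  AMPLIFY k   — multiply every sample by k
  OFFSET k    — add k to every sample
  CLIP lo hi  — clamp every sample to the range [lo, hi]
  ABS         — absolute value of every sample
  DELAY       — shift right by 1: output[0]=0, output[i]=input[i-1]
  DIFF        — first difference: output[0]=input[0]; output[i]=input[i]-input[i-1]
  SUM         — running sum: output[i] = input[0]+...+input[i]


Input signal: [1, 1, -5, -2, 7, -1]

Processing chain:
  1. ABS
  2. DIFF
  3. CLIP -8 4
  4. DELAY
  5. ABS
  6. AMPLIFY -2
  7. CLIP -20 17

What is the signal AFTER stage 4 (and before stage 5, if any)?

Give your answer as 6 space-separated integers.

Input: [1, 1, -5, -2, 7, -1]
Stage 1 (ABS): |1|=1, |1|=1, |-5|=5, |-2|=2, |7|=7, |-1|=1 -> [1, 1, 5, 2, 7, 1]
Stage 2 (DIFF): s[0]=1, 1-1=0, 5-1=4, 2-5=-3, 7-2=5, 1-7=-6 -> [1, 0, 4, -3, 5, -6]
Stage 3 (CLIP -8 4): clip(1,-8,4)=1, clip(0,-8,4)=0, clip(4,-8,4)=4, clip(-3,-8,4)=-3, clip(5,-8,4)=4, clip(-6,-8,4)=-6 -> [1, 0, 4, -3, 4, -6]
Stage 4 (DELAY): [0, 1, 0, 4, -3, 4] = [0, 1, 0, 4, -3, 4] -> [0, 1, 0, 4, -3, 4]

Answer: 0 1 0 4 -3 4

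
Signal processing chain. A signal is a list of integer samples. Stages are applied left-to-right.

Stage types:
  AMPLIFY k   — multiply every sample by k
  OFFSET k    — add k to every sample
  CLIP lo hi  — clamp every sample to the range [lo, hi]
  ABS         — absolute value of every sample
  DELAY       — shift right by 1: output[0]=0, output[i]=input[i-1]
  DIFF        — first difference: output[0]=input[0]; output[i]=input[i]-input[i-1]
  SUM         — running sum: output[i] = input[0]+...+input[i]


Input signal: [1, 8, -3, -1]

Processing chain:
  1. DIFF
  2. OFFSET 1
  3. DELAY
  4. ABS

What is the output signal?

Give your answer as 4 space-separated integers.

Answer: 0 2 8 10

Derivation:
Input: [1, 8, -3, -1]
Stage 1 (DIFF): s[0]=1, 8-1=7, -3-8=-11, -1--3=2 -> [1, 7, -11, 2]
Stage 2 (OFFSET 1): 1+1=2, 7+1=8, -11+1=-10, 2+1=3 -> [2, 8, -10, 3]
Stage 3 (DELAY): [0, 2, 8, -10] = [0, 2, 8, -10] -> [0, 2, 8, -10]
Stage 4 (ABS): |0|=0, |2|=2, |8|=8, |-10|=10 -> [0, 2, 8, 10]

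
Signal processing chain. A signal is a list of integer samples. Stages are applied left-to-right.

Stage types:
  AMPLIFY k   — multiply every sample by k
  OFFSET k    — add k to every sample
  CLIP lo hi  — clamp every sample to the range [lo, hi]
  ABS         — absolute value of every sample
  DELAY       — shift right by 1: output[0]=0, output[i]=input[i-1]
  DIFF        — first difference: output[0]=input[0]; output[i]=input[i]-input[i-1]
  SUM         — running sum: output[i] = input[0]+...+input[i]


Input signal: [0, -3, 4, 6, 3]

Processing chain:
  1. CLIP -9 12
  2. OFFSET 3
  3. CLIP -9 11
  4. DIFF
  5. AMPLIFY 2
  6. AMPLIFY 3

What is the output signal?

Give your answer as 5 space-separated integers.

Input: [0, -3, 4, 6, 3]
Stage 1 (CLIP -9 12): clip(0,-9,12)=0, clip(-3,-9,12)=-3, clip(4,-9,12)=4, clip(6,-9,12)=6, clip(3,-9,12)=3 -> [0, -3, 4, 6, 3]
Stage 2 (OFFSET 3): 0+3=3, -3+3=0, 4+3=7, 6+3=9, 3+3=6 -> [3, 0, 7, 9, 6]
Stage 3 (CLIP -9 11): clip(3,-9,11)=3, clip(0,-9,11)=0, clip(7,-9,11)=7, clip(9,-9,11)=9, clip(6,-9,11)=6 -> [3, 0, 7, 9, 6]
Stage 4 (DIFF): s[0]=3, 0-3=-3, 7-0=7, 9-7=2, 6-9=-3 -> [3, -3, 7, 2, -3]
Stage 5 (AMPLIFY 2): 3*2=6, -3*2=-6, 7*2=14, 2*2=4, -3*2=-6 -> [6, -6, 14, 4, -6]
Stage 6 (AMPLIFY 3): 6*3=18, -6*3=-18, 14*3=42, 4*3=12, -6*3=-18 -> [18, -18, 42, 12, -18]

Answer: 18 -18 42 12 -18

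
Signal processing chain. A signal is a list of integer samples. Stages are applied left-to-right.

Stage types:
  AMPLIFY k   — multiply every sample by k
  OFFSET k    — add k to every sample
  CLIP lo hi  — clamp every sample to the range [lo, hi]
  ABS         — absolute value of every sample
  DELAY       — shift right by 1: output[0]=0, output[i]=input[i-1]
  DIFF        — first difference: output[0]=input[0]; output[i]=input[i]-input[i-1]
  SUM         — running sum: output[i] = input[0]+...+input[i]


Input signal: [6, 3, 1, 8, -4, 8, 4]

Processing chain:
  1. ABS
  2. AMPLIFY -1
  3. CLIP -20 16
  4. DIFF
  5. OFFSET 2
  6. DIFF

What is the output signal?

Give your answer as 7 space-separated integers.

Input: [6, 3, 1, 8, -4, 8, 4]
Stage 1 (ABS): |6|=6, |3|=3, |1|=1, |8|=8, |-4|=4, |8|=8, |4|=4 -> [6, 3, 1, 8, 4, 8, 4]
Stage 2 (AMPLIFY -1): 6*-1=-6, 3*-1=-3, 1*-1=-1, 8*-1=-8, 4*-1=-4, 8*-1=-8, 4*-1=-4 -> [-6, -3, -1, -8, -4, -8, -4]
Stage 3 (CLIP -20 16): clip(-6,-20,16)=-6, clip(-3,-20,16)=-3, clip(-1,-20,16)=-1, clip(-8,-20,16)=-8, clip(-4,-20,16)=-4, clip(-8,-20,16)=-8, clip(-4,-20,16)=-4 -> [-6, -3, -1, -8, -4, -8, -4]
Stage 4 (DIFF): s[0]=-6, -3--6=3, -1--3=2, -8--1=-7, -4--8=4, -8--4=-4, -4--8=4 -> [-6, 3, 2, -7, 4, -4, 4]
Stage 5 (OFFSET 2): -6+2=-4, 3+2=5, 2+2=4, -7+2=-5, 4+2=6, -4+2=-2, 4+2=6 -> [-4, 5, 4, -5, 6, -2, 6]
Stage 6 (DIFF): s[0]=-4, 5--4=9, 4-5=-1, -5-4=-9, 6--5=11, -2-6=-8, 6--2=8 -> [-4, 9, -1, -9, 11, -8, 8]

Answer: -4 9 -1 -9 11 -8 8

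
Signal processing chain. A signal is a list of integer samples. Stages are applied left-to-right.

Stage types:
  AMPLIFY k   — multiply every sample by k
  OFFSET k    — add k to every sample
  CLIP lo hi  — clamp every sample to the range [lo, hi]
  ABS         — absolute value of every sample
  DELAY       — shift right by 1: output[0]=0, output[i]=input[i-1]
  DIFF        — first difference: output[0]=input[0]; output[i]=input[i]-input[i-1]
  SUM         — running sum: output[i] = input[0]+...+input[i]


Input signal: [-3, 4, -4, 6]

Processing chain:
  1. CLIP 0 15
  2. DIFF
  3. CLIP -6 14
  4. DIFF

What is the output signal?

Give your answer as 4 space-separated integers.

Input: [-3, 4, -4, 6]
Stage 1 (CLIP 0 15): clip(-3,0,15)=0, clip(4,0,15)=4, clip(-4,0,15)=0, clip(6,0,15)=6 -> [0, 4, 0, 6]
Stage 2 (DIFF): s[0]=0, 4-0=4, 0-4=-4, 6-0=6 -> [0, 4, -4, 6]
Stage 3 (CLIP -6 14): clip(0,-6,14)=0, clip(4,-6,14)=4, clip(-4,-6,14)=-4, clip(6,-6,14)=6 -> [0, 4, -4, 6]
Stage 4 (DIFF): s[0]=0, 4-0=4, -4-4=-8, 6--4=10 -> [0, 4, -8, 10]

Answer: 0 4 -8 10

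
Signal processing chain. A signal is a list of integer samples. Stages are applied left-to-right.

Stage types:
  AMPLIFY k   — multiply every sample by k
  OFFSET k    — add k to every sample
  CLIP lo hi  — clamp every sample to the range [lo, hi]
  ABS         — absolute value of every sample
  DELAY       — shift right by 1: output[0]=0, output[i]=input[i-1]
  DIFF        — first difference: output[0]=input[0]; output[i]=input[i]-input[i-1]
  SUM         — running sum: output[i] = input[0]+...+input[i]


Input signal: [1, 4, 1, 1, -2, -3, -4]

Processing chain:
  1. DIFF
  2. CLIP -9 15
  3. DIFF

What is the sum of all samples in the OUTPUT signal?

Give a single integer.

Input: [1, 4, 1, 1, -2, -3, -4]
Stage 1 (DIFF): s[0]=1, 4-1=3, 1-4=-3, 1-1=0, -2-1=-3, -3--2=-1, -4--3=-1 -> [1, 3, -3, 0, -3, -1, -1]
Stage 2 (CLIP -9 15): clip(1,-9,15)=1, clip(3,-9,15)=3, clip(-3,-9,15)=-3, clip(0,-9,15)=0, clip(-3,-9,15)=-3, clip(-1,-9,15)=-1, clip(-1,-9,15)=-1 -> [1, 3, -3, 0, -3, -1, -1]
Stage 3 (DIFF): s[0]=1, 3-1=2, -3-3=-6, 0--3=3, -3-0=-3, -1--3=2, -1--1=0 -> [1, 2, -6, 3, -3, 2, 0]
Output sum: -1

Answer: -1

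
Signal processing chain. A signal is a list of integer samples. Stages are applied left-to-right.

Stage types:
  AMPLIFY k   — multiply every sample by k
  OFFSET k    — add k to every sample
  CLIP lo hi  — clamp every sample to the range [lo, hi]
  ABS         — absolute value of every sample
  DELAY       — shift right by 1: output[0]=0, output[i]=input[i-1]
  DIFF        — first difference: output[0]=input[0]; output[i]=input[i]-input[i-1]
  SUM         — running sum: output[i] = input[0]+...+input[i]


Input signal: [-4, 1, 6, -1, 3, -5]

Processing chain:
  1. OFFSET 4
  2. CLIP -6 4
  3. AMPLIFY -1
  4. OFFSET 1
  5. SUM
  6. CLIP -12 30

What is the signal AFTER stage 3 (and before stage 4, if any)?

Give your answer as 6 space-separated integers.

Answer: 0 -4 -4 -3 -4 1

Derivation:
Input: [-4, 1, 6, -1, 3, -5]
Stage 1 (OFFSET 4): -4+4=0, 1+4=5, 6+4=10, -1+4=3, 3+4=7, -5+4=-1 -> [0, 5, 10, 3, 7, -1]
Stage 2 (CLIP -6 4): clip(0,-6,4)=0, clip(5,-6,4)=4, clip(10,-6,4)=4, clip(3,-6,4)=3, clip(7,-6,4)=4, clip(-1,-6,4)=-1 -> [0, 4, 4, 3, 4, -1]
Stage 3 (AMPLIFY -1): 0*-1=0, 4*-1=-4, 4*-1=-4, 3*-1=-3, 4*-1=-4, -1*-1=1 -> [0, -4, -4, -3, -4, 1]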